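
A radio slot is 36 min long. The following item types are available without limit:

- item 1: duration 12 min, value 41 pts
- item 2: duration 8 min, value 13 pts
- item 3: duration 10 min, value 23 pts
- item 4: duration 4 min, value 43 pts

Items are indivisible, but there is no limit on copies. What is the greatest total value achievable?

Best value-per-unit is item 4 at 43/4, and filling with it alone uses duration 9×4=36. No mix of the others beats 9×43 = 387.

387 pts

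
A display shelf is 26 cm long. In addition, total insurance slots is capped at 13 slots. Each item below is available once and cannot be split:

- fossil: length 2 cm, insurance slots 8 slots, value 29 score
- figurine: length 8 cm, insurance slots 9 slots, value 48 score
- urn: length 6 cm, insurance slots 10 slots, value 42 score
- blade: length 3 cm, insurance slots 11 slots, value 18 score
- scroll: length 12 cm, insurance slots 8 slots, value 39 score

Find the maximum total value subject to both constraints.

48 score

Feasible sets respecting both limits:
- figurine: length 8, insurance slots 9, value 48
- urn: length 6, insurance slots 10, value 42
- scroll: length 12, insurance slots 8, value 39
- fossil: length 2, insurance slots 8, value 29
Best: 48 score.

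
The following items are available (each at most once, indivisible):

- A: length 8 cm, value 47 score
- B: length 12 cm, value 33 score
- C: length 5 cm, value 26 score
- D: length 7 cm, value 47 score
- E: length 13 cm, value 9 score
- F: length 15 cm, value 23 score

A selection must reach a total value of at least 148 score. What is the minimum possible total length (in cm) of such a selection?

Subsets with value ≥ 148, sorted by total length:
- A+B+C+D: length 32, value 153
- A+B+D+F: length 42, value 150
- A+B+C+D+E: length 45, value 162
- A+B+C+D+F: length 47, value 176
Minimum length: 32 cm.

32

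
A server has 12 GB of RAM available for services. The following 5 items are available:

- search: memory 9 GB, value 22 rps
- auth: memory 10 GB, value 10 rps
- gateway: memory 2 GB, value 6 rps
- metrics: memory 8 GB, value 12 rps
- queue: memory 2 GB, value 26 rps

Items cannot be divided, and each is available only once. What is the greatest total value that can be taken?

This is a 0/1 knapsack; check combinations near the capacity.
- search+queue: memory 9+2=11, value 22+26=48
- gateway+metrics+queue: memory 2+8+2=12, value 6+12+26=44
- metrics+queue: memory 8+2=10, value 12+26=38
- auth+queue: memory 10+2=12, value 10+26=36
- gateway+queue: memory 2+2=4, value 6+26=32
Best: 48 rps.

48 rps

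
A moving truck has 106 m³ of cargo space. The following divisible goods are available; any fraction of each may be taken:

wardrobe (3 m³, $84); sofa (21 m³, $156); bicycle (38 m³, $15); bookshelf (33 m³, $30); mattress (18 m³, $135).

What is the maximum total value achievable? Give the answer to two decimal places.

417.24

Take in order of value per unit:
- wardrobe (84/3 per unit): all 3 → value 84, running total 84.00
- mattress (135/18 per unit): all 18 → value 135, running total 219.00
- sofa (156/21 per unit): all 21 → value 156, running total 375.00
- bookshelf (30/33 per unit): all 33 → value 30, running total 405.00
- bicycle (15/38 per unit): 31 of 38 → value 31×15/38 = 12.2368, running total 417.24
Total 417.24.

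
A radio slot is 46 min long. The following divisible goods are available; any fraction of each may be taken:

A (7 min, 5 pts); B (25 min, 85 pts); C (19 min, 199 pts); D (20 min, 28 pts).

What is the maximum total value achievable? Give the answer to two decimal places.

286.80

Take in order of value per unit:
- C (199/19 per unit): all 19 → value 199, running total 199.00
- B (85/25 per unit): all 25 → value 85, running total 284.00
- D (28/20 per unit): 2 of 20 → value 2×28/20 = 2.8000, running total 286.80
Total 286.80.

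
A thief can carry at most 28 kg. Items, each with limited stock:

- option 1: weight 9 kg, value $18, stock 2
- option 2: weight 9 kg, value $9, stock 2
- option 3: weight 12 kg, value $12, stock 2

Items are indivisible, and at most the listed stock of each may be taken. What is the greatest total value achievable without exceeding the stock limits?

Best selections within weight 28 and stock limits:
- 2×option 1 + 1×option 2: weight 27, value 45
- 2×option 1: weight 18, value 36
- 1×option 1 + 2×option 2: weight 27, value 36
Best: $45.

$45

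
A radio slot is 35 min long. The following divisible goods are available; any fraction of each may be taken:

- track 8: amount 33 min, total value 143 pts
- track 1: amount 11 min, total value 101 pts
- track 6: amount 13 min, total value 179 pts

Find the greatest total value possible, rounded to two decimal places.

Take in order of value per unit:
- track 6 (179/13 per unit): all 13 → value 179, running total 179.00
- track 1 (101/11 per unit): all 11 → value 101, running total 280.00
- track 8 (143/33 per unit): 11 of 33 → value 11×143/33 = 47.6667, running total 327.67
Total 327.67.

327.67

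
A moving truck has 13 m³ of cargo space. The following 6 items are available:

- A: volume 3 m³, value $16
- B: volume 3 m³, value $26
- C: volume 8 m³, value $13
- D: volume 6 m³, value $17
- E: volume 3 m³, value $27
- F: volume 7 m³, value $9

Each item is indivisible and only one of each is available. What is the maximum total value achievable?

This is a 0/1 knapsack; check combinations near the capacity.
- B+D+E: volume 3+6+3=12, value 26+17+27=70
- A+B+E: volume 3+3+3=9, value 16+26+27=69
- B+E+F: volume 3+3+7=13, value 26+27+9=62
- A+D+E: volume 3+6+3=12, value 16+17+27=60
- A+B+D: volume 3+3+6=12, value 16+26+17=59
Best: $70.

$70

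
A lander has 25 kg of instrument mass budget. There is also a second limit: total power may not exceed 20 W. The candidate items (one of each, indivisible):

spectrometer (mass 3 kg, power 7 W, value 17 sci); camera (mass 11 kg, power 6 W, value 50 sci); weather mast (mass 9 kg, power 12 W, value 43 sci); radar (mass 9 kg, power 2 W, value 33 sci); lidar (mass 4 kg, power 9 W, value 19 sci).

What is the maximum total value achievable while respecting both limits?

Feasible sets respecting both limits:
- camera+radar+lidar: mass 24, power 17, value 102
- spectrometer+camera+radar: mass 23, power 15, value 100
- camera+weather mast: mass 20, power 18, value 93
Best: 102 sci.

102 sci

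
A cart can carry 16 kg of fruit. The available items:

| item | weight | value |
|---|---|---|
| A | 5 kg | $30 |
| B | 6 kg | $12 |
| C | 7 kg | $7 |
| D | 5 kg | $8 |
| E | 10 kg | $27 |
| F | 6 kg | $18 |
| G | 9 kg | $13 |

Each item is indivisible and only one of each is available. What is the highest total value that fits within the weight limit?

Check high-value combinations within 16 kg:
- A+E: weight 5+10=15, value 30+27=57
- A+D+F: weight 5+5+6=16, value 30+8+18=56
- A+B+D: weight 5+6+5=16, value 30+12+8=50
- A+F: weight 5+6=11, value 30+18=48
- E+F: weight 10+6=16, value 27+18=45
Best: $57.

$57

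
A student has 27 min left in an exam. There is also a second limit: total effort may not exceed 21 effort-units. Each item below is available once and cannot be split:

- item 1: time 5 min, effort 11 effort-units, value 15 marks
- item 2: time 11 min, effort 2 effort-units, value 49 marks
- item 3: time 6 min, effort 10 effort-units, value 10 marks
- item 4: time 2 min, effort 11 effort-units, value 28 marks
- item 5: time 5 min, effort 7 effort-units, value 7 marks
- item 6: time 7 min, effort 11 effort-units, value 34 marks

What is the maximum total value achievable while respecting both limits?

Feasible sets respecting both limits:
- item 2+item 5+item 6: time 23, effort 20, value 90
- item 2+item 4+item 5: time 18, effort 20, value 84
- item 2+item 6: time 18, effort 13, value 83
Best: 90 marks.

90 marks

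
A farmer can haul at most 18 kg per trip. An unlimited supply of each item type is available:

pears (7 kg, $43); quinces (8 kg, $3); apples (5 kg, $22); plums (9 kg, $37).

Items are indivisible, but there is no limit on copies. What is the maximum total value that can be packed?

$87

Best value-per-unit is pears at 43/7; filling with it alone gives 2×43 = 86.
Optimal mix: 1×pears + 2×apples → weight 17, value 87.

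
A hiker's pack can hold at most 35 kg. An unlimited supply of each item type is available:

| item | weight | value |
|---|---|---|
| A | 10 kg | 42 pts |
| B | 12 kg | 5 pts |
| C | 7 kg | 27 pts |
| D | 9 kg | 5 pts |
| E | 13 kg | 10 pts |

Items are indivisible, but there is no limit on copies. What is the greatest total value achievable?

Best value-per-unit is A at 42/10; filling with it alone gives 3×42 = 126.
Optimal mix: 2×A + 2×C → weight 34, value 138.

138 pts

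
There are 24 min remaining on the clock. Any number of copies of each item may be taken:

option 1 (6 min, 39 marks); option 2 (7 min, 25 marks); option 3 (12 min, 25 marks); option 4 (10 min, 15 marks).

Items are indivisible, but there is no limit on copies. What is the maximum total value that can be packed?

156 marks

Best value-per-unit is option 1 at 39/6, and filling with it alone uses time 4×6=24. No mix of the others beats 4×39 = 156.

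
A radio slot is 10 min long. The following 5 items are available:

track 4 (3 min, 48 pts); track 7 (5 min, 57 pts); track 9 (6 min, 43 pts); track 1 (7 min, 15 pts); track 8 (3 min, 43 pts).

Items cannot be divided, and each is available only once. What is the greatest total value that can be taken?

105 pts

Check high-value combinations within 10 min:
- track 4+track 7: duration 3+5=8, value 48+57=105
- track 7+track 8: duration 5+3=8, value 57+43=100
- track 4+track 8: duration 3+3=6, value 48+43=91
Best: 105 pts.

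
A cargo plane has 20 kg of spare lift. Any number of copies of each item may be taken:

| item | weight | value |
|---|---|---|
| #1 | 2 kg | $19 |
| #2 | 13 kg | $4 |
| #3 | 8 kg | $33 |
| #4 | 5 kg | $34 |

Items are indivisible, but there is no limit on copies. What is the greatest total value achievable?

$190

Best value-per-unit is #1 at 19/2, and filling with it alone uses weight 10×2=20. No mix of the others beats 10×19 = 190.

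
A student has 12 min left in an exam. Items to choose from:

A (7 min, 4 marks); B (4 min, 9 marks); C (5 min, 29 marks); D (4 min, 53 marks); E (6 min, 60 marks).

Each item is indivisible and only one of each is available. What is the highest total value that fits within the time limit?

113 marks

Check high-value combinations within 12 min:
- D+E: time 4+6=10, value 53+60=113
- C+E: time 5+6=11, value 29+60=89
- C+D: time 5+4=9, value 29+53=82
Best: 113 marks.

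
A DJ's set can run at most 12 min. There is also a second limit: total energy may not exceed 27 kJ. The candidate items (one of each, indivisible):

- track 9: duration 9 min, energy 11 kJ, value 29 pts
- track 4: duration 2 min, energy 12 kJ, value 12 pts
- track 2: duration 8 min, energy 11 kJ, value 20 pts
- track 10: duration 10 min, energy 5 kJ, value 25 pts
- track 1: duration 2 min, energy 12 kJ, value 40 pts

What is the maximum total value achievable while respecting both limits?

69 pts

Feasible sets respecting both limits:
- track 9+track 1: duration 11, energy 23, value 69
- track 10+track 1: duration 12, energy 17, value 65
- track 2+track 1: duration 10, energy 23, value 60
- track 4+track 1: duration 4, energy 24, value 52
Best: 69 pts.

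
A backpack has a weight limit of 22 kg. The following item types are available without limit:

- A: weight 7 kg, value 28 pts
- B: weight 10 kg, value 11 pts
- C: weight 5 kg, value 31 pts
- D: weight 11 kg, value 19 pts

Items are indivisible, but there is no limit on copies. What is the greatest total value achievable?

124 pts

Best value-per-unit is C at 31/5, and filling with it alone uses weight 4×5=20. No mix of the others beats 4×31 = 124.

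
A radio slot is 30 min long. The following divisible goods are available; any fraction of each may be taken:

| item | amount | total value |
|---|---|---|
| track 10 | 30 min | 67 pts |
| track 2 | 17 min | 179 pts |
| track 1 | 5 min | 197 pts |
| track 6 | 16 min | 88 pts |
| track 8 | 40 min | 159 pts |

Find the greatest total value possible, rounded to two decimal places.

Take in order of value per unit:
- track 1 (197/5 per unit): all 5 → value 197, running total 197.00
- track 2 (179/17 per unit): all 17 → value 179, running total 376.00
- track 6 (88/16 per unit): 8 of 16 → value 8×88/16 = 44.0000, running total 420.00
Total 420.00.

420.00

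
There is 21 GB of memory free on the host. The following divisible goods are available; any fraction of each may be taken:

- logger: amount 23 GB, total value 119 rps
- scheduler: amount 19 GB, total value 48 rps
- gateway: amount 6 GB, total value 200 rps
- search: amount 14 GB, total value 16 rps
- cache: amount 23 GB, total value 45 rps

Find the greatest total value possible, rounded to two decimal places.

277.61

Take in order of value per unit:
- gateway (200/6 per unit): all 6 → value 200, running total 200.00
- logger (119/23 per unit): 15 of 23 → value 15×119/23 = 77.6087, running total 277.61
Total 277.61.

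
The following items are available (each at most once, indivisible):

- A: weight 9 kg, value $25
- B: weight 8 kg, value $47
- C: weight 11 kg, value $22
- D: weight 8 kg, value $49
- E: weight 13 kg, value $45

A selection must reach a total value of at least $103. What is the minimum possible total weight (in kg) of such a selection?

25

Subsets with value ≥ 103, sorted by total weight:
- A+B+D: weight 25, value 121
- B+C+D: weight 27, value 118
- B+D+E: weight 29, value 141
- A+D+E: weight 30, value 119
Minimum weight: 25 kg.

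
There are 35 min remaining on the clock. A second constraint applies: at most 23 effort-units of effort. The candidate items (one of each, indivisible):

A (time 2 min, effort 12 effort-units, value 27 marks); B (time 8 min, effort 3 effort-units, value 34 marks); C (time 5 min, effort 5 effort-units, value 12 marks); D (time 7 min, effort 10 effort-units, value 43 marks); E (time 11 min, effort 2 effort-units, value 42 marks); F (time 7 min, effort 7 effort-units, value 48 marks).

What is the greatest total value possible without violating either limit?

Feasible sets respecting both limits:
- B+D+E+F: time 33, effort 22, value 167
- B+C+E+F: time 31, effort 17, value 136
- D+E+F: time 25, effort 19, value 133
- B+C+D+E: time 31, effort 20, value 131
Best: 167 marks.

167 marks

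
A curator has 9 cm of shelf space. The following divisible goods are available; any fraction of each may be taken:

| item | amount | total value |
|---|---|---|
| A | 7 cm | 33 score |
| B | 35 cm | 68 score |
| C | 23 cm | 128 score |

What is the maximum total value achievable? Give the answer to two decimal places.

50.09

Take in order of value per unit:
- C (128/23 per unit): 9 of 23 → value 9×128/23 = 50.0870, running total 50.09
Total 50.09.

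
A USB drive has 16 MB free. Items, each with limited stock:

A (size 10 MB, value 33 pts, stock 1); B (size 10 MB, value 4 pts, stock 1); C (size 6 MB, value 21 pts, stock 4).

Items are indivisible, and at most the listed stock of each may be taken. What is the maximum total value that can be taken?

54 pts

Best selections within size 16 and stock limits:
- 1×A + 1×C: size 16, value 54
- 2×C: size 12, value 42
Best: 54 pts.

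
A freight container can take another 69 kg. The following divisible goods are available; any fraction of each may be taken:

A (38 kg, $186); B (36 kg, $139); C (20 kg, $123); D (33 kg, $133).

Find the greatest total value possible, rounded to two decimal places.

353.33

Take in order of value per unit:
- C (123/20 per unit): all 20 → value 123, running total 123.00
- A (186/38 per unit): all 38 → value 186, running total 309.00
- D (133/33 per unit): 11 of 33 → value 11×133/33 = 44.3333, running total 353.33
Total 353.33.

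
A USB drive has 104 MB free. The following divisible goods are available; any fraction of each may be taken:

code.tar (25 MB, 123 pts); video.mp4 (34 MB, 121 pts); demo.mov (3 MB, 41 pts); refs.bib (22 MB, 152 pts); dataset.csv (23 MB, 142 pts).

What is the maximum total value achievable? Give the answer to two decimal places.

Take in order of value per unit:
- demo.mov (41/3 per unit): all 3 → value 41, running total 41.00
- refs.bib (152/22 per unit): all 22 → value 152, running total 193.00
- dataset.csv (142/23 per unit): all 23 → value 142, running total 335.00
- code.tar (123/25 per unit): all 25 → value 123, running total 458.00
- video.mp4 (121/34 per unit): 31 of 34 → value 31×121/34 = 110.3235, running total 568.32
Total 568.32.

568.32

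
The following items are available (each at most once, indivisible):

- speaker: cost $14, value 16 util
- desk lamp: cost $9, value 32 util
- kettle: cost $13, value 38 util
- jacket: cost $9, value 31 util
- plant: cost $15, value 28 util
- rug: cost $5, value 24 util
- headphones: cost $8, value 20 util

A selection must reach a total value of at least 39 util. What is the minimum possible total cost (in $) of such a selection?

Subsets with value ≥ 39, sorted by total cost:
- rug+headphones: cost 13, value 44
- desk lamp+rug: cost 14, value 56
Minimum cost: 13 $.

13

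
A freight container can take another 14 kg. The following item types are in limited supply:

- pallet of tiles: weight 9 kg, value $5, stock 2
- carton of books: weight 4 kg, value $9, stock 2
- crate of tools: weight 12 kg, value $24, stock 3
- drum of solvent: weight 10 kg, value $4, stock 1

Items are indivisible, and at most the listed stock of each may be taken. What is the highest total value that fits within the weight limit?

$24

Top feasible selections:
- 1×crate of tools: weight 12, value 24
- 2×carton of books: weight 8, value 18
- 1×pallet of tiles + 1×carton of books: weight 13, value 14
Best: $24.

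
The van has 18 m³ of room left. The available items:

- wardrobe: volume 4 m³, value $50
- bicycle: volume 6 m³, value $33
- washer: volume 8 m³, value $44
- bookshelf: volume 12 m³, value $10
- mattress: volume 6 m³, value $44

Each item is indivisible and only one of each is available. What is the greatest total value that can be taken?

$138

Check high-value combinations within 18 m³:
- wardrobe+washer+mattress: volume 4+8+6=18, value 50+44+44=138
- wardrobe+bicycle+mattress: volume 4+6+6=16, value 50+33+44=127
- wardrobe+bicycle+washer: volume 4+6+8=18, value 50+33+44=127
- wardrobe+mattress: volume 4+6=10, value 50+44=94
Best: $138.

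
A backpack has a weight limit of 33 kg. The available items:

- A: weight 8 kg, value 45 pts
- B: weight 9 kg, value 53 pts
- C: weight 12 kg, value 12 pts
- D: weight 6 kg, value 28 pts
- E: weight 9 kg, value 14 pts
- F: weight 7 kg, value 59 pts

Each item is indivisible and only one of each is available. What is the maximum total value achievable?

185 pts

Check high-value combinations within 33 kg:
- A+B+D+F: weight 8+9+6+7=30, value 45+53+28+59=185
- A+B+E+F: weight 8+9+9+7=33, value 45+53+14+59=171
- A+B+F: weight 8+9+7=24, value 45+53+59=157
- B+D+E+F: weight 9+6+9+7=31, value 53+28+14+59=154
- A+D+E+F: weight 8+6+9+7=30, value 45+28+14+59=146
Best: 185 pts.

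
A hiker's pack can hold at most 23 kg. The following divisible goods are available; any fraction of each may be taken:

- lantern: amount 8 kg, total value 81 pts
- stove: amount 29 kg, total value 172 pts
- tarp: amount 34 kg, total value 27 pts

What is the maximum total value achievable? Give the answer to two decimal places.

Take in order of value per unit:
- lantern (81/8 per unit): all 8 → value 81, running total 81.00
- stove (172/29 per unit): 15 of 29 → value 15×172/29 = 88.9655, running total 169.97
Total 169.97.

169.97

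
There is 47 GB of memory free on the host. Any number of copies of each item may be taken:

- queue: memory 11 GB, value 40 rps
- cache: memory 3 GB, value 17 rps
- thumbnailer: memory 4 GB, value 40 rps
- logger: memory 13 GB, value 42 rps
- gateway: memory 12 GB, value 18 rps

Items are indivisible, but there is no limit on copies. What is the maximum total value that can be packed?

Best value-per-unit is thumbnailer at 40/4; filling with it alone gives 11×40 = 440.
Optimal mix: 1×cache + 11×thumbnailer → memory 47, value 457.

457 rps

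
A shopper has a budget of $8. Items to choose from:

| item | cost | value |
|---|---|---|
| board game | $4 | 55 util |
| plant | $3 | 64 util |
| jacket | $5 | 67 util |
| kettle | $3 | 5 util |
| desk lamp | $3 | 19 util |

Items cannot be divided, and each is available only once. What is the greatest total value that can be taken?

Check high-value combinations within $8:
- plant+jacket: cost 3+5=8, value 64+67=131
- board game+plant: cost 4+3=7, value 55+64=119
- jacket+desk lamp: cost 5+3=8, value 67+19=86
- plant+desk lamp: cost 3+3=6, value 64+19=83
Best: 131 util.

131 util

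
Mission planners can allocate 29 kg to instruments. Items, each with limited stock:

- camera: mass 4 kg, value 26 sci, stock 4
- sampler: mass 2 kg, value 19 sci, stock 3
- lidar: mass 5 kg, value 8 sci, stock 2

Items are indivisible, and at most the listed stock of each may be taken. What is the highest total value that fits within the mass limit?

169 sci

Top feasible selections:
- 4×camera + 3×sampler + 1×lidar: mass 27, value 169
- 4×camera + 3×sampler: mass 22, value 161
Best: 169 sci.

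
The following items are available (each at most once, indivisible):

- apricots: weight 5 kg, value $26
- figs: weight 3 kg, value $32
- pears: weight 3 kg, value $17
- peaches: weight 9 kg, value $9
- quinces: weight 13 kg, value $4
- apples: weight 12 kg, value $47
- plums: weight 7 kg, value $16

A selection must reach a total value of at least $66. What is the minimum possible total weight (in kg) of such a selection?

11

Subsets with value ≥ 66, sorted by total weight:
- apricots+figs+pears: weight 11, value 75
- figs+apples: weight 15, value 79
- apricots+figs+plums: weight 15, value 74
Minimum weight: 11 kg.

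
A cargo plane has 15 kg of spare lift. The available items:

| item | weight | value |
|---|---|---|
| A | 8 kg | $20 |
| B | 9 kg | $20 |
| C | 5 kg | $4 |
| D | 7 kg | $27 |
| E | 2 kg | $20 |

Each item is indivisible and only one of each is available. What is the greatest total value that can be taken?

$51

Check high-value combinations within 15 kg:
- C+D+E: weight 5+7+2=14, value 4+27+20=51
- D+E: weight 7+2=9, value 27+20=47
- A+D: weight 8+7=15, value 20+27=47
- A+C+E: weight 8+5+2=15, value 20+4+20=44
- A+E: weight 8+2=10, value 20+20=40
Best: $51.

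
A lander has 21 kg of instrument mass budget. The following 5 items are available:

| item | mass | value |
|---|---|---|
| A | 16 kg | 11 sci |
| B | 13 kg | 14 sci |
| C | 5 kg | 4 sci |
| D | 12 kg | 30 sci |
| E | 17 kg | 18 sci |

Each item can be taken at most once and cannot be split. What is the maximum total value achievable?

34 sci

This is a 0/1 knapsack; check combinations near the capacity.
- C+D: mass 5+12=17, value 4+30=34
- D: mass 12, value 30
- E: mass 17, value 18
Best: 34 sci.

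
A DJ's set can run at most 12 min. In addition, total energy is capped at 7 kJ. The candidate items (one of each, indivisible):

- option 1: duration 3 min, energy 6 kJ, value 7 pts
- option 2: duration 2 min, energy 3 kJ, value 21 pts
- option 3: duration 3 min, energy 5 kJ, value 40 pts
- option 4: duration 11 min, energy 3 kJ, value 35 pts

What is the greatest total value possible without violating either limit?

40 pts

Feasible sets respecting both limits:
- option 3: duration 3, energy 5, value 40
- option 4: duration 11, energy 3, value 35
- option 2: duration 2, energy 3, value 21
- option 1: duration 3, energy 6, value 7
Best: 40 pts.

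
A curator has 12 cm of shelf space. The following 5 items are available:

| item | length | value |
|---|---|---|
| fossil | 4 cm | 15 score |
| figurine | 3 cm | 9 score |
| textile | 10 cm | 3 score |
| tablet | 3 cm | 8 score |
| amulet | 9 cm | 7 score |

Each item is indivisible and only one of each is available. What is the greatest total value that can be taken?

Check high-value combinations within 12 cm:
- fossil+figurine+tablet: length 4+3+3=10, value 15+9+8=32
- fossil+figurine: length 4+3=7, value 15+9=24
- fossil+tablet: length 4+3=7, value 15+8=23
- figurine+tablet: length 3+3=6, value 9+8=17
Best: 32 score.

32 score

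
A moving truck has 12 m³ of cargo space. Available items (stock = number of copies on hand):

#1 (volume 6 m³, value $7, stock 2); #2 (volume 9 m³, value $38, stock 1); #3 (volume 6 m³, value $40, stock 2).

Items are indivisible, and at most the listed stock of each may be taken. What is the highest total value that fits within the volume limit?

$80

Best selections within volume 12 and stock limits:
- 2×#3: volume 12, value 80
- 1×#1 + 1×#3: volume 12, value 47
- 1×#3: volume 6, value 40
Best: $80.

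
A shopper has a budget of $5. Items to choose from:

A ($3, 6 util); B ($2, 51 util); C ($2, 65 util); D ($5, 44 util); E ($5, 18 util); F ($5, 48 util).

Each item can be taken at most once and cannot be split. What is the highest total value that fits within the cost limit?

This is a 0/1 knapsack; check combinations near the capacity.
- B+C: cost 2+2=4, value 51+65=116
- A+C: cost 3+2=5, value 6+65=71
- C: cost 2, value 65
Best: 116 util.

116 util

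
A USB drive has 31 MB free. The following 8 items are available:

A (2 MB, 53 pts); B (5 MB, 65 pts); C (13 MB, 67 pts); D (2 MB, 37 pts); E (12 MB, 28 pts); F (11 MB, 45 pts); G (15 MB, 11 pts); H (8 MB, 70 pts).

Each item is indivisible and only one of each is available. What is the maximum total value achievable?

Check high-value combinations within 31 MB:
- A+B+C+D+H: size 2+5+13+2+8=30, value 53+65+67+37+70=292
- A+B+D+F+H: size 2+5+2+11+8=28, value 53+65+37+45+70=270
- A+B+C+H: size 2+5+13+8=28, value 53+65+67+70=255
Best: 292 pts.

292 pts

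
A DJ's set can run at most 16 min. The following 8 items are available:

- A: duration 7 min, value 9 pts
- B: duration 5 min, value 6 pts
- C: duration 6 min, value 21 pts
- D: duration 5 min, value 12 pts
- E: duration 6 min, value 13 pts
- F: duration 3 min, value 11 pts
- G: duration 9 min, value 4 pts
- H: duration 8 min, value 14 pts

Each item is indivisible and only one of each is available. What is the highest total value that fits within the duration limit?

This is a 0/1 knapsack; check combinations near the capacity.
- C+E+F: duration 6+6+3=15, value 21+13+11=45
- C+D+F: duration 6+5+3=14, value 21+12+11=44
- A+C+F: duration 7+6+3=16, value 9+21+11=41
Best: 45 pts.

45 pts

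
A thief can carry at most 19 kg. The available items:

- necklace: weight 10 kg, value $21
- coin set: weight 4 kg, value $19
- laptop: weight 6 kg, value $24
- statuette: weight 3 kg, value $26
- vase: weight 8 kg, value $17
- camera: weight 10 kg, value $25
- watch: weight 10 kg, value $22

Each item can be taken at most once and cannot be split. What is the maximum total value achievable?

$75

This is a 0/1 knapsack; check combinations near the capacity.
- laptop+statuette+camera: weight 6+3+10=19, value 24+26+25=75
- laptop+statuette+watch: weight 6+3+10=19, value 24+26+22=72
- necklace+laptop+statuette: weight 10+6+3=19, value 21+24+26=71
- coin set+statuette+camera: weight 4+3+10=17, value 19+26+25=70
- coin set+laptop+statuette: weight 4+6+3=13, value 19+24+26=69
Best: $75.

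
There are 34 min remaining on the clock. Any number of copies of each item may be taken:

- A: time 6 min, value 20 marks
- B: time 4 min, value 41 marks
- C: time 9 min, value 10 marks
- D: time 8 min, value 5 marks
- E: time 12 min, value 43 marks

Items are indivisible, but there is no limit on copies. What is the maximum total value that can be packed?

Best value-per-unit is B at 41/4, and filling with it alone uses time 8×4=32. No mix of the others beats 8×41 = 328.

328 marks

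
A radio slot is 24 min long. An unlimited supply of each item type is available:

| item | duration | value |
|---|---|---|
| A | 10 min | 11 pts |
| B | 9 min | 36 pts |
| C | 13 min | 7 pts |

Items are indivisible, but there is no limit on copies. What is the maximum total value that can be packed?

Best value-per-unit is B at 36/9, and filling with it alone uses duration 2×9=18. No mix of the others beats 2×36 = 72.

72 pts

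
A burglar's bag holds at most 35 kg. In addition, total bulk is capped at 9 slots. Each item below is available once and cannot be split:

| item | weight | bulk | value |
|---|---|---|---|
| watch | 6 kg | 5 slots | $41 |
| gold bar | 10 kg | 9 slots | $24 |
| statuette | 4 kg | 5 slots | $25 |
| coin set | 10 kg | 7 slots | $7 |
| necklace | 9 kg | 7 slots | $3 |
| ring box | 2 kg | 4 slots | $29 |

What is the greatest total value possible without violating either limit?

Feasible sets respecting both limits:
- watch+ring box: weight 8, bulk 9, value 70
- statuette+ring box: weight 6, bulk 9, value 54
- watch: weight 6, bulk 5, value 41
Best: $70.

$70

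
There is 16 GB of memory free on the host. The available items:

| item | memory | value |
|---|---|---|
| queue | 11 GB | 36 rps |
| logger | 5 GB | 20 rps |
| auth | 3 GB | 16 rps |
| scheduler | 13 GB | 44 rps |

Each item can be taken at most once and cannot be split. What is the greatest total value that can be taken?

60 rps

This is a 0/1 knapsack; check combinations near the capacity.
- auth+scheduler: memory 3+13=16, value 16+44=60
- queue+logger: memory 11+5=16, value 36+20=56
- queue+auth: memory 11+3=14, value 36+16=52
Best: 60 rps.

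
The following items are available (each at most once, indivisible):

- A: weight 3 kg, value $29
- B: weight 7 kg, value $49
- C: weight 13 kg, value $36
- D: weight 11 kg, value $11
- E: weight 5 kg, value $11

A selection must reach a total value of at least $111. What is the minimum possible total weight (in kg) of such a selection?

Subsets with value ≥ 111, sorted by total weight:
- A+B+C: weight 23, value 114
- A+B+C+E: weight 28, value 125
- A+B+C+D: weight 34, value 125
- A+B+C+D+E: weight 39, value 136
Minimum weight: 23 kg.

23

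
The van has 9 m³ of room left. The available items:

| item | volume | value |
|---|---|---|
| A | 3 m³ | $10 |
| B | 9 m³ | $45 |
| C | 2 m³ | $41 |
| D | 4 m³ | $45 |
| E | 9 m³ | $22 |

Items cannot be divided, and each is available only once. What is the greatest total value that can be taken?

Check high-value combinations within 9 m³:
- A+C+D: volume 3+2+4=9, value 10+41+45=96
- C+D: volume 2+4=6, value 41+45=86
- A+D: volume 3+4=7, value 10+45=55
- A+C: volume 3+2=5, value 10+41=51
Best: $96.

$96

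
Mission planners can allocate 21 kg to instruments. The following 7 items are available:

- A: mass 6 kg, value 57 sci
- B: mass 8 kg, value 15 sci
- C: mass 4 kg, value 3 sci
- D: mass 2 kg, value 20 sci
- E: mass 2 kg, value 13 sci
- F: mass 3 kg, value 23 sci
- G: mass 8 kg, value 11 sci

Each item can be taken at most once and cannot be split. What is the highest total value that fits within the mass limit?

This is a 0/1 knapsack; check combinations near the capacity.
- A+B+D+E+F: mass 6+8+2+2+3=21, value 57+15+20+13+23=128
- A+D+E+F+G: mass 6+2+2+3+8=21, value 57+20+13+23+11=124
- A+C+D+E+F: mass 6+4+2+2+3=17, value 57+3+20+13+23=116
Best: 128 sci.

128 sci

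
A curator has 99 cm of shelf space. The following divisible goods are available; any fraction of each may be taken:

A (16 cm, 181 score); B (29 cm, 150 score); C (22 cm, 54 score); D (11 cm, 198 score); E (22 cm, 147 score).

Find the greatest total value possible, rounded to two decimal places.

727.55

Take in order of value per unit:
- D (198/11 per unit): all 11 → value 198, running total 198.00
- A (181/16 per unit): all 16 → value 181, running total 379.00
- E (147/22 per unit): all 22 → value 147, running total 526.00
- B (150/29 per unit): all 29 → value 150, running total 676.00
- C (54/22 per unit): 21 of 22 → value 21×54/22 = 51.5455, running total 727.55
Total 727.55.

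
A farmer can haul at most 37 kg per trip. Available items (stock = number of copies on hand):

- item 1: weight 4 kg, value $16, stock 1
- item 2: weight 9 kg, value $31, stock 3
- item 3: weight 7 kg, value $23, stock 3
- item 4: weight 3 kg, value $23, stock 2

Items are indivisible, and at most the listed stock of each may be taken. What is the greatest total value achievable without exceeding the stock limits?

$155

Top feasible selections:
- 1×item 1 + 3×item 2 + 2×item 4: weight 37, value 155
- 1×item 1 + 2×item 2 + 1×item 3 + 2×item 4: weight 35, value 147
- 1×item 2 + 3×item 3 + 2×item 4: weight 36, value 146
Best: $155.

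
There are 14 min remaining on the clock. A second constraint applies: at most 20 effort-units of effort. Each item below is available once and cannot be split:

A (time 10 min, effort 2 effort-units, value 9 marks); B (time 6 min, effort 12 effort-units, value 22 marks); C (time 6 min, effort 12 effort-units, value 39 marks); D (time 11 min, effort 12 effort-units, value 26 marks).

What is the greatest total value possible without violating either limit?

39 marks

Feasible sets respecting both limits:
- C: time 6, effort 12, value 39
- D: time 11, effort 12, value 26
- B: time 6, effort 12, value 22
- A: time 10, effort 2, value 9
Best: 39 marks.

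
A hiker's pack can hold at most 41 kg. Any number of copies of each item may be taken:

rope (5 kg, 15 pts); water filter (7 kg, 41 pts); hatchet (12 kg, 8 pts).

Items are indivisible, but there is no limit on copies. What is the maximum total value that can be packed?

Best value-per-unit is water filter at 41/7; filling with it alone gives 5×41 = 205.
Optimal mix: 1×rope + 5×water filter → weight 40, value 220.

220 pts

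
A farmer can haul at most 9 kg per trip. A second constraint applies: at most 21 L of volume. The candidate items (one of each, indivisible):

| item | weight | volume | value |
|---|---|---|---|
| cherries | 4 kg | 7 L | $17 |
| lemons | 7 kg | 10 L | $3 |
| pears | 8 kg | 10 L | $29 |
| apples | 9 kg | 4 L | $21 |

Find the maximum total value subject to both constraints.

Feasible sets respecting both limits:
- pears: weight 8, volume 10, value 29
- apples: weight 9, volume 4, value 21
- cherries: weight 4, volume 7, value 17
Best: $29.

$29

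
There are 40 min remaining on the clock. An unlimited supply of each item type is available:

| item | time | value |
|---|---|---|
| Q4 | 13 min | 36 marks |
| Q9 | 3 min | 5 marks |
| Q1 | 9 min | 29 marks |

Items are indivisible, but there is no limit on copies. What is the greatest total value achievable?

Best value-per-unit is Q1 at 29/9; filling with it alone gives 4×29 = 116.
Optimal mix: 1×Q4 + 3×Q1 → time 40, value 123.

123 marks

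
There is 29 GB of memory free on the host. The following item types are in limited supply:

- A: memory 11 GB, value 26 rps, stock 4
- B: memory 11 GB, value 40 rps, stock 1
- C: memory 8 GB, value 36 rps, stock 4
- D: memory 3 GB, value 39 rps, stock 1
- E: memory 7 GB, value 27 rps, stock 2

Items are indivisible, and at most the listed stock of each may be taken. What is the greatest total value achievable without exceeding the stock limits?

Best selections within memory 29 and stock limits:
- 3×C + 1×D: memory 27, value 147
- 1×B + 1×C + 1×D + 1×E: memory 29, value 142
- 2×C + 1×D + 1×E: memory 26, value 138
Best: 147 rps.

147 rps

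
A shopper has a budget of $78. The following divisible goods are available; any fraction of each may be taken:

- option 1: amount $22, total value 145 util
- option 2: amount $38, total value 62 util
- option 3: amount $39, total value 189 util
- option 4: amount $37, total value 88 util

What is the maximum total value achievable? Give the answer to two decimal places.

374.43

Take in order of value per unit:
- option 1 (145/22 per unit): all 22 → value 145, running total 145.00
- option 3 (189/39 per unit): all 39 → value 189, running total 334.00
- option 4 (88/37 per unit): 17 of 37 → value 17×88/37 = 40.4324, running total 374.43
Total 374.43.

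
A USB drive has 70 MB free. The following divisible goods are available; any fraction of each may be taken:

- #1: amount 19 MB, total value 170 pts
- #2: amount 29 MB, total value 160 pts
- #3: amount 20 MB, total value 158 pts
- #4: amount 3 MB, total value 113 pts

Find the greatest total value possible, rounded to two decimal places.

595.48

Take in order of value per unit:
- #4 (113/3 per unit): all 3 → value 113, running total 113.00
- #1 (170/19 per unit): all 19 → value 170, running total 283.00
- #3 (158/20 per unit): all 20 → value 158, running total 441.00
- #2 (160/29 per unit): 28 of 29 → value 28×160/29 = 154.4828, running total 595.48
Total 595.48.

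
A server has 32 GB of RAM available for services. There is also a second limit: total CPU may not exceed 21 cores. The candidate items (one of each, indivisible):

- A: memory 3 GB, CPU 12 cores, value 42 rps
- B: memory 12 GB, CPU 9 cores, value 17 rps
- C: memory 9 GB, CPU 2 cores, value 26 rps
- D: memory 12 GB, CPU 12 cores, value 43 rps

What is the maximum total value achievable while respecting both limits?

Feasible sets respecting both limits:
- C+D: memory 21, CPU 14, value 69
- A+C: memory 12, CPU 14, value 68
- B+D: memory 24, CPU 21, value 60
- A+B: memory 15, CPU 21, value 59
Best: 69 rps.

69 rps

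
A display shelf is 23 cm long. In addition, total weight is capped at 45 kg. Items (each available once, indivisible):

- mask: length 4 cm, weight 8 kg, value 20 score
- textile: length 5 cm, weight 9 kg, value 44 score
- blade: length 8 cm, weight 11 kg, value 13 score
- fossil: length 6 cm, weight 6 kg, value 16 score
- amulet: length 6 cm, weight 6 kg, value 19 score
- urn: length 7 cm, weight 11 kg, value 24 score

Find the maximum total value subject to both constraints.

107 score

Feasible sets respecting both limits:
- mask+textile+amulet+urn: length 22, weight 34, value 107
- mask+textile+fossil+urn: length 22, weight 34, value 104
- mask+textile+fossil+amulet: length 21, weight 29, value 99
Best: 107 score.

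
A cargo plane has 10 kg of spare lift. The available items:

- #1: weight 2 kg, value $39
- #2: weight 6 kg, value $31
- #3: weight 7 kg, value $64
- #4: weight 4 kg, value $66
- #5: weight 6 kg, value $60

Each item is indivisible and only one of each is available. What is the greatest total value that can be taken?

Check high-value combinations within 10 kg:
- #4+#5: weight 4+6=10, value 66+60=126
- #1+#4: weight 2+4=6, value 39+66=105
- #1+#3: weight 2+7=9, value 39+64=103
- #1+#5: weight 2+6=8, value 39+60=99
- #2+#4: weight 6+4=10, value 31+66=97
Best: $126.

$126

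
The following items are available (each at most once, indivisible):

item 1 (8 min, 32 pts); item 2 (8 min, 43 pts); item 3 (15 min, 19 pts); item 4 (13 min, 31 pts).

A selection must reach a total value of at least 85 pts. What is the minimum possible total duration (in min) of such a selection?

29

Subsets with value ≥ 85, sorted by total duration:
- item 1+item 2+item 4: duration 29, value 106
- item 1+item 2+item 3: duration 31, value 94
- item 2+item 3+item 4: duration 36, value 93
Minimum duration: 29 min.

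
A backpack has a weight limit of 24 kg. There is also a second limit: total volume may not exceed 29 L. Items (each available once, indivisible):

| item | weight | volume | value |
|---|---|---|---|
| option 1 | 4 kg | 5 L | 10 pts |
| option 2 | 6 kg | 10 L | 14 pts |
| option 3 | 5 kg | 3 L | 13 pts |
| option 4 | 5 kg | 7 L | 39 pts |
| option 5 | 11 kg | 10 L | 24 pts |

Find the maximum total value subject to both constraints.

77 pts

Feasible sets respecting both limits:
- option 2+option 4+option 5: weight 22, volume 27, value 77
- option 1+option 2+option 3+option 4: weight 20, volume 25, value 76
- option 3+option 4+option 5: weight 21, volume 20, value 76
Best: 77 pts.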